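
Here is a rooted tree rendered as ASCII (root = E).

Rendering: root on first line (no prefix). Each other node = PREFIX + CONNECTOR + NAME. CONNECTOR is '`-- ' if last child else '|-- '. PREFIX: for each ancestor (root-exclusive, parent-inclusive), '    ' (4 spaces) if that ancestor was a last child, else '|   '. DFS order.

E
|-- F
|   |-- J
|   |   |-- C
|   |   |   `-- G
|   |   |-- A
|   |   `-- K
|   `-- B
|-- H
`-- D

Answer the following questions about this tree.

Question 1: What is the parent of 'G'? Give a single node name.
Scan adjacency: G appears as child of C

Answer: C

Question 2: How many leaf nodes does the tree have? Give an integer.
Answer: 6

Derivation:
Leaves (nodes with no children): A, B, D, G, H, K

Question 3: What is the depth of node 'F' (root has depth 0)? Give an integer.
Answer: 1

Derivation:
Path from root to F: E -> F
Depth = number of edges = 1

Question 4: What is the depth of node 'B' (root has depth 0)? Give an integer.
Answer: 2

Derivation:
Path from root to B: E -> F -> B
Depth = number of edges = 2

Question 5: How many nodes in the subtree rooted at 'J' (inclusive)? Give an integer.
Answer: 5

Derivation:
Subtree rooted at J contains: A, C, G, J, K
Count = 5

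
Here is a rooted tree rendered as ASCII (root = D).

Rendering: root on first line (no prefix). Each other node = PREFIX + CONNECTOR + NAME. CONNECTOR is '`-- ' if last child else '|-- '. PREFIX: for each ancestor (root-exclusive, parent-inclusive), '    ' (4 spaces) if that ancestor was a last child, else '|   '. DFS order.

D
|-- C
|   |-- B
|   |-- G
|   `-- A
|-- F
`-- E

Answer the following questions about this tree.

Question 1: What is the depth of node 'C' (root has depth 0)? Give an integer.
Path from root to C: D -> C
Depth = number of edges = 1

Answer: 1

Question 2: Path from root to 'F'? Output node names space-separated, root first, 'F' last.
Walk down from root: D -> F

Answer: D F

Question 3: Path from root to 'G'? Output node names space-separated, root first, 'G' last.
Walk down from root: D -> C -> G

Answer: D C G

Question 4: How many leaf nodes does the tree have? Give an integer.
Answer: 5

Derivation:
Leaves (nodes with no children): A, B, E, F, G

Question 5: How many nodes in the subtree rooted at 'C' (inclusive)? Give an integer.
Answer: 4

Derivation:
Subtree rooted at C contains: A, B, C, G
Count = 4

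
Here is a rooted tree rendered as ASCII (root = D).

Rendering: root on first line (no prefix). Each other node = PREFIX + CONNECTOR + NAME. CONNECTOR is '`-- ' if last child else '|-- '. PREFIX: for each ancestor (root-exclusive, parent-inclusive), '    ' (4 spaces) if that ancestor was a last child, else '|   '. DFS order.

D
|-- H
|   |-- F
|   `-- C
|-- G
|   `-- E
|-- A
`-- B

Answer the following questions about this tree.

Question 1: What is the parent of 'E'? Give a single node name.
Scan adjacency: E appears as child of G

Answer: G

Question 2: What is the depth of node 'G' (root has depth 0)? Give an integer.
Path from root to G: D -> G
Depth = number of edges = 1

Answer: 1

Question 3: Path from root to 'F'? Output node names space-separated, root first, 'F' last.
Walk down from root: D -> H -> F

Answer: D H F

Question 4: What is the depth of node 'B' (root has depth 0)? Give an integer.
Path from root to B: D -> B
Depth = number of edges = 1

Answer: 1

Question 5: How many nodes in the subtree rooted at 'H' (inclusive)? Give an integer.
Answer: 3

Derivation:
Subtree rooted at H contains: C, F, H
Count = 3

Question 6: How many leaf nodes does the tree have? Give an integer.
Leaves (nodes with no children): A, B, C, E, F

Answer: 5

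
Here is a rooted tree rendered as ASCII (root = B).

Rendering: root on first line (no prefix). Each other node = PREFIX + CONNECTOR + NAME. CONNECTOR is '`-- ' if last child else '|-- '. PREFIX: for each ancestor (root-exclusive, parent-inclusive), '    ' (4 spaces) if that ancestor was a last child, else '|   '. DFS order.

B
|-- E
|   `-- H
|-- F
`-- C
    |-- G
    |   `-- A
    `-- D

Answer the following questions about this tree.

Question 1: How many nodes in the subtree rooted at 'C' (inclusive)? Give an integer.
Subtree rooted at C contains: A, C, D, G
Count = 4

Answer: 4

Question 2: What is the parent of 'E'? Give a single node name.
Answer: B

Derivation:
Scan adjacency: E appears as child of B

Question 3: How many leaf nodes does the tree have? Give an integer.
Leaves (nodes with no children): A, D, F, H

Answer: 4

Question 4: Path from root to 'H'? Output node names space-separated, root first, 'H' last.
Walk down from root: B -> E -> H

Answer: B E H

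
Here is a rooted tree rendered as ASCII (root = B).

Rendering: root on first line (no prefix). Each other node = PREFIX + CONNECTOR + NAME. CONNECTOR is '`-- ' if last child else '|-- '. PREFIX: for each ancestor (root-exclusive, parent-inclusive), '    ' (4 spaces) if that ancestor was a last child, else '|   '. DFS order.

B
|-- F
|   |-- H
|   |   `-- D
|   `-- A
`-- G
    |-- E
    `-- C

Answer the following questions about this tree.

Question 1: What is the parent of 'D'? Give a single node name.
Answer: H

Derivation:
Scan adjacency: D appears as child of H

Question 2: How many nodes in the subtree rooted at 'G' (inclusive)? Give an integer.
Answer: 3

Derivation:
Subtree rooted at G contains: C, E, G
Count = 3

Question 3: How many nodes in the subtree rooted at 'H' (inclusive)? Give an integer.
Subtree rooted at H contains: D, H
Count = 2

Answer: 2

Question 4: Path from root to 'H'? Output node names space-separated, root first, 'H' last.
Answer: B F H

Derivation:
Walk down from root: B -> F -> H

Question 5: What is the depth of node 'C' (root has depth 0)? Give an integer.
Answer: 2

Derivation:
Path from root to C: B -> G -> C
Depth = number of edges = 2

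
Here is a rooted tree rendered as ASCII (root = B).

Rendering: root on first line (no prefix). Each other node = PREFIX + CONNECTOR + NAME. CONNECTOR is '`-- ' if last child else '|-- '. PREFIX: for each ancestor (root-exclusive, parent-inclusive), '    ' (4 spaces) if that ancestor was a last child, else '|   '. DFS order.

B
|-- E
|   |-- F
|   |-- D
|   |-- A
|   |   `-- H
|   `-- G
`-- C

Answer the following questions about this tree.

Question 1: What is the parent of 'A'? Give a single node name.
Answer: E

Derivation:
Scan adjacency: A appears as child of E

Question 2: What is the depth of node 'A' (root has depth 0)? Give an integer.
Answer: 2

Derivation:
Path from root to A: B -> E -> A
Depth = number of edges = 2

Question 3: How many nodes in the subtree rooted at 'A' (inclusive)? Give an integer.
Subtree rooted at A contains: A, H
Count = 2

Answer: 2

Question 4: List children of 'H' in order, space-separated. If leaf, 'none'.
Answer: none

Derivation:
Node H's children (from adjacency): (leaf)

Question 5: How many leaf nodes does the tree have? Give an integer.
Answer: 5

Derivation:
Leaves (nodes with no children): C, D, F, G, H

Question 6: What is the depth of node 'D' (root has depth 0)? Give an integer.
Path from root to D: B -> E -> D
Depth = number of edges = 2

Answer: 2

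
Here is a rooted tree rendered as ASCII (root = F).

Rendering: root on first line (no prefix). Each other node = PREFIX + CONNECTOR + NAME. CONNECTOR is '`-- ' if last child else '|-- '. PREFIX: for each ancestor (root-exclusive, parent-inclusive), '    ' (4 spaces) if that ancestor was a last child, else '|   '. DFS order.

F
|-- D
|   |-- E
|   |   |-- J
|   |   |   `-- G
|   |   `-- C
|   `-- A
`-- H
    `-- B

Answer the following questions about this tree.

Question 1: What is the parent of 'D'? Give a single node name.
Scan adjacency: D appears as child of F

Answer: F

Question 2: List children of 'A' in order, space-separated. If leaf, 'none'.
Node A's children (from adjacency): (leaf)

Answer: none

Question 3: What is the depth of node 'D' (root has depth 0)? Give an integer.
Path from root to D: F -> D
Depth = number of edges = 1

Answer: 1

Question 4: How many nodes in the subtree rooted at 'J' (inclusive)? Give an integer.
Subtree rooted at J contains: G, J
Count = 2

Answer: 2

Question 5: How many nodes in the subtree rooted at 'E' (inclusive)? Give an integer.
Answer: 4

Derivation:
Subtree rooted at E contains: C, E, G, J
Count = 4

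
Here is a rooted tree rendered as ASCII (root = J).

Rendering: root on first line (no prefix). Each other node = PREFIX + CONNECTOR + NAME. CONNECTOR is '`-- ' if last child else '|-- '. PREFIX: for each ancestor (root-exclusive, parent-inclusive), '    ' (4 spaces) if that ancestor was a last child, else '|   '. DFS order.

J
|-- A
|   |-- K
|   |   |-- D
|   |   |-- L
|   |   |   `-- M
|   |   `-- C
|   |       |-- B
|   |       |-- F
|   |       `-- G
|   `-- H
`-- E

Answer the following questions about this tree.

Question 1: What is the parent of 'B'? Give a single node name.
Scan adjacency: B appears as child of C

Answer: C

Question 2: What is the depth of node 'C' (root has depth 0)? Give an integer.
Answer: 3

Derivation:
Path from root to C: J -> A -> K -> C
Depth = number of edges = 3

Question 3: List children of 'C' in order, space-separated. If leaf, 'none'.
Node C's children (from adjacency): B, F, G

Answer: B F G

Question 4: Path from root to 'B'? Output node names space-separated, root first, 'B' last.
Answer: J A K C B

Derivation:
Walk down from root: J -> A -> K -> C -> B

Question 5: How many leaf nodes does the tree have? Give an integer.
Leaves (nodes with no children): B, D, E, F, G, H, M

Answer: 7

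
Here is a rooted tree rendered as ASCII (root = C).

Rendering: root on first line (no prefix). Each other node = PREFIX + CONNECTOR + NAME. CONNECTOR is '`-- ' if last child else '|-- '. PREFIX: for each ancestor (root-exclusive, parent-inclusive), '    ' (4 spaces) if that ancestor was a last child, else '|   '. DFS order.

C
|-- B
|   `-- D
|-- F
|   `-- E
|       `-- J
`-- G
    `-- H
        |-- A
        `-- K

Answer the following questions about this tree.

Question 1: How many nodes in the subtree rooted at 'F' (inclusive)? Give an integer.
Answer: 3

Derivation:
Subtree rooted at F contains: E, F, J
Count = 3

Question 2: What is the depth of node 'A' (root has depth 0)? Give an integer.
Path from root to A: C -> G -> H -> A
Depth = number of edges = 3

Answer: 3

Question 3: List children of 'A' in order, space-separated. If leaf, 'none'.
Node A's children (from adjacency): (leaf)

Answer: none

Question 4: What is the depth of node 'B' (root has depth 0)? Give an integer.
Path from root to B: C -> B
Depth = number of edges = 1

Answer: 1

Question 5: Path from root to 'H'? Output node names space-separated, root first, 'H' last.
Walk down from root: C -> G -> H

Answer: C G H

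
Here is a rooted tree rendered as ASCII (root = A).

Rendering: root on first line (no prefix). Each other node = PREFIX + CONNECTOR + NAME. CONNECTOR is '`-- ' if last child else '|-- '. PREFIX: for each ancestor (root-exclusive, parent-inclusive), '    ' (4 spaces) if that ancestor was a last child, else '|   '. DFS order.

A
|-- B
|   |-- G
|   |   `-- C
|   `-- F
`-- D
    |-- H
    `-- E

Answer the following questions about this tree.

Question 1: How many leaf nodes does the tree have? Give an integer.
Leaves (nodes with no children): C, E, F, H

Answer: 4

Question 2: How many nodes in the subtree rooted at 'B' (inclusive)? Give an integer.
Answer: 4

Derivation:
Subtree rooted at B contains: B, C, F, G
Count = 4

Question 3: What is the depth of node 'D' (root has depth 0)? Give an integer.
Path from root to D: A -> D
Depth = number of edges = 1

Answer: 1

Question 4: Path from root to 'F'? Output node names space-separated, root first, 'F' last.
Answer: A B F

Derivation:
Walk down from root: A -> B -> F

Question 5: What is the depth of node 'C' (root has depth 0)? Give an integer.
Answer: 3

Derivation:
Path from root to C: A -> B -> G -> C
Depth = number of edges = 3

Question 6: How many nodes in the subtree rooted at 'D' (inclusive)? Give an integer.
Answer: 3

Derivation:
Subtree rooted at D contains: D, E, H
Count = 3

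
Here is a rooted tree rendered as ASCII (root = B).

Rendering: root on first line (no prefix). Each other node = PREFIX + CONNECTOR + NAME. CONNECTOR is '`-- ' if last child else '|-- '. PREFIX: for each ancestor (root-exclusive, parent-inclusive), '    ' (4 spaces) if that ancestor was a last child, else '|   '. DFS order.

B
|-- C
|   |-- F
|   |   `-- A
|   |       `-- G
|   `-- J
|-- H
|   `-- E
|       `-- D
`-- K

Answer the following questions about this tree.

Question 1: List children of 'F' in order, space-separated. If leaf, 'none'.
Answer: A

Derivation:
Node F's children (from adjacency): A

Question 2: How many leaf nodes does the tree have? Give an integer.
Answer: 4

Derivation:
Leaves (nodes with no children): D, G, J, K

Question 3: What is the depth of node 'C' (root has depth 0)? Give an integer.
Answer: 1

Derivation:
Path from root to C: B -> C
Depth = number of edges = 1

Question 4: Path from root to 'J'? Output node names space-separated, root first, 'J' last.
Walk down from root: B -> C -> J

Answer: B C J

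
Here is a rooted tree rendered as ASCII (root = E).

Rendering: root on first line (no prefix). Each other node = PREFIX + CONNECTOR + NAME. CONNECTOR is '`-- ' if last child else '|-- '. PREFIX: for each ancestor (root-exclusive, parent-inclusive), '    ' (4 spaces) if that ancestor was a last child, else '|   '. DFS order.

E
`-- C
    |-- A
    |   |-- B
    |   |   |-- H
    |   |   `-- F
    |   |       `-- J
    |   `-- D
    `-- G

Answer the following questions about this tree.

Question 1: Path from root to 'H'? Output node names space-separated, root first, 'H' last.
Walk down from root: E -> C -> A -> B -> H

Answer: E C A B H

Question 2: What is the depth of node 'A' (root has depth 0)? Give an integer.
Path from root to A: E -> C -> A
Depth = number of edges = 2

Answer: 2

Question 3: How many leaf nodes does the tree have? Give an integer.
Leaves (nodes with no children): D, G, H, J

Answer: 4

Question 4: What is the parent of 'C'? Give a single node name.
Answer: E

Derivation:
Scan adjacency: C appears as child of E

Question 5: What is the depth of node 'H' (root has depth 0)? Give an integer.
Answer: 4

Derivation:
Path from root to H: E -> C -> A -> B -> H
Depth = number of edges = 4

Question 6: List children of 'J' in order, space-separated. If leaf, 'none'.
Node J's children (from adjacency): (leaf)

Answer: none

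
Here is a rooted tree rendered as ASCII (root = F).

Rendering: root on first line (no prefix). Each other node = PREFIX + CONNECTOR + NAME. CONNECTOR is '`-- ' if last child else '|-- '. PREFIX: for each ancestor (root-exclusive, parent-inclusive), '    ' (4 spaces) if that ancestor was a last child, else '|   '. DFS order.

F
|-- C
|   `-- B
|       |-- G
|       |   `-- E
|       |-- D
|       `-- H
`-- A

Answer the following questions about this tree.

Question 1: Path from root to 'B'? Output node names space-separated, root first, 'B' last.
Walk down from root: F -> C -> B

Answer: F C B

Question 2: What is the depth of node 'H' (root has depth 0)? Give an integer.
Answer: 3

Derivation:
Path from root to H: F -> C -> B -> H
Depth = number of edges = 3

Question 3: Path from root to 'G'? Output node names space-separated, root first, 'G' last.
Walk down from root: F -> C -> B -> G

Answer: F C B G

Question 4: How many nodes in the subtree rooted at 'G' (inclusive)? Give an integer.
Answer: 2

Derivation:
Subtree rooted at G contains: E, G
Count = 2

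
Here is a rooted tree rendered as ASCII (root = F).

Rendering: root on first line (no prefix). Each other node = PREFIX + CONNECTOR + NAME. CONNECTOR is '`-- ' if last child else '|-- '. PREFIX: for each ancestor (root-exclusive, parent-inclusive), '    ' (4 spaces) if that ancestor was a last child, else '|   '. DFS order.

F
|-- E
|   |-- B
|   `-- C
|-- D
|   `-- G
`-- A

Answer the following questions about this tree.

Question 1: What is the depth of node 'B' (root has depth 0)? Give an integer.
Path from root to B: F -> E -> B
Depth = number of edges = 2

Answer: 2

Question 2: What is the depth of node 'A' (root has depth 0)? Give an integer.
Answer: 1

Derivation:
Path from root to A: F -> A
Depth = number of edges = 1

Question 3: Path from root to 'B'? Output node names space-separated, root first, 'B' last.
Walk down from root: F -> E -> B

Answer: F E B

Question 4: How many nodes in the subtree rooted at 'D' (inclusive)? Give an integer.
Subtree rooted at D contains: D, G
Count = 2

Answer: 2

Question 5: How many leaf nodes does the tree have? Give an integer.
Answer: 4

Derivation:
Leaves (nodes with no children): A, B, C, G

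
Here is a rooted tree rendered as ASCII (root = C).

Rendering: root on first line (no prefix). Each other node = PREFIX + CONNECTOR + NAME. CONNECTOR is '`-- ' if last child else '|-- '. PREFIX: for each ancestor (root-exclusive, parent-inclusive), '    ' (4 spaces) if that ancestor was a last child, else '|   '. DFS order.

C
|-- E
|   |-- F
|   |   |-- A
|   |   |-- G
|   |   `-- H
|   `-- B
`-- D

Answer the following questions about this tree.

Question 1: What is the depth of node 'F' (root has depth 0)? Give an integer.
Answer: 2

Derivation:
Path from root to F: C -> E -> F
Depth = number of edges = 2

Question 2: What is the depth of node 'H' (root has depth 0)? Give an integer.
Answer: 3

Derivation:
Path from root to H: C -> E -> F -> H
Depth = number of edges = 3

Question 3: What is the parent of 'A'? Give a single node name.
Answer: F

Derivation:
Scan adjacency: A appears as child of F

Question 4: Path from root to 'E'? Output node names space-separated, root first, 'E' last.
Walk down from root: C -> E

Answer: C E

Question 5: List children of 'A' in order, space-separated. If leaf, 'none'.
Answer: none

Derivation:
Node A's children (from adjacency): (leaf)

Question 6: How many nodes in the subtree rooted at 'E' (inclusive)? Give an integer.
Answer: 6

Derivation:
Subtree rooted at E contains: A, B, E, F, G, H
Count = 6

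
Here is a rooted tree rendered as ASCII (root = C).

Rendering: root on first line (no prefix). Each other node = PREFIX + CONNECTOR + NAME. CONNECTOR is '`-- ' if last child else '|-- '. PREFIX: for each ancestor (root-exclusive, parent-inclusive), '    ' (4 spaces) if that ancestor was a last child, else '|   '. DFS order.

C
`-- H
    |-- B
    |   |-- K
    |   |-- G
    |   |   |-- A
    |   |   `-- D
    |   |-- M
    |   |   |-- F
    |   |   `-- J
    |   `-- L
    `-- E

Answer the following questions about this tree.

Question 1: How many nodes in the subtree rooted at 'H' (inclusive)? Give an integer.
Subtree rooted at H contains: A, B, D, E, F, G, H, J, K, L, M
Count = 11

Answer: 11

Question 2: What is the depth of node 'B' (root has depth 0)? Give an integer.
Path from root to B: C -> H -> B
Depth = number of edges = 2

Answer: 2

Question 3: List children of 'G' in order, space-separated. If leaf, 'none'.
Answer: A D

Derivation:
Node G's children (from adjacency): A, D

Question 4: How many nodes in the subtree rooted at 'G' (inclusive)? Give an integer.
Subtree rooted at G contains: A, D, G
Count = 3

Answer: 3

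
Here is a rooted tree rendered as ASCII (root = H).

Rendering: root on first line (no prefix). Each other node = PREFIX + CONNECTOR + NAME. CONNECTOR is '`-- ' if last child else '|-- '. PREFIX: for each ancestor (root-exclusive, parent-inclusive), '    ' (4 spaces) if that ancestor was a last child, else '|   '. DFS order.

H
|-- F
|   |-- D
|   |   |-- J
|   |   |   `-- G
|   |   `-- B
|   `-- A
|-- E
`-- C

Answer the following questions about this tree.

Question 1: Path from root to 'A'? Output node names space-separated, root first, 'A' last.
Answer: H F A

Derivation:
Walk down from root: H -> F -> A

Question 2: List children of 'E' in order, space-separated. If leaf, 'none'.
Node E's children (from adjacency): (leaf)

Answer: none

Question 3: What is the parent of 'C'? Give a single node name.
Answer: H

Derivation:
Scan adjacency: C appears as child of H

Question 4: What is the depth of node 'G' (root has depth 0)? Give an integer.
Path from root to G: H -> F -> D -> J -> G
Depth = number of edges = 4

Answer: 4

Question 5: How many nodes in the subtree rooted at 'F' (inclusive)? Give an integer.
Answer: 6

Derivation:
Subtree rooted at F contains: A, B, D, F, G, J
Count = 6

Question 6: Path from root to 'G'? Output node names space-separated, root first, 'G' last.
Walk down from root: H -> F -> D -> J -> G

Answer: H F D J G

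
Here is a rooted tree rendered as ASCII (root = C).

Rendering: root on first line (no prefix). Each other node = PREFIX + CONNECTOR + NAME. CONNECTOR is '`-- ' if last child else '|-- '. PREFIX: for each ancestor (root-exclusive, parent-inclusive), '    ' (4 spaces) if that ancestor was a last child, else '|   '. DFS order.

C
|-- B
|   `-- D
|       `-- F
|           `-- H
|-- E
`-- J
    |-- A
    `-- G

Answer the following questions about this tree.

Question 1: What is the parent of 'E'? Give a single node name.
Answer: C

Derivation:
Scan adjacency: E appears as child of C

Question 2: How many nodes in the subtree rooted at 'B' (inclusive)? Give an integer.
Subtree rooted at B contains: B, D, F, H
Count = 4

Answer: 4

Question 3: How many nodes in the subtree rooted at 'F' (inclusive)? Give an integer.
Answer: 2

Derivation:
Subtree rooted at F contains: F, H
Count = 2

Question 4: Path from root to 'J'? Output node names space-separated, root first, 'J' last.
Answer: C J

Derivation:
Walk down from root: C -> J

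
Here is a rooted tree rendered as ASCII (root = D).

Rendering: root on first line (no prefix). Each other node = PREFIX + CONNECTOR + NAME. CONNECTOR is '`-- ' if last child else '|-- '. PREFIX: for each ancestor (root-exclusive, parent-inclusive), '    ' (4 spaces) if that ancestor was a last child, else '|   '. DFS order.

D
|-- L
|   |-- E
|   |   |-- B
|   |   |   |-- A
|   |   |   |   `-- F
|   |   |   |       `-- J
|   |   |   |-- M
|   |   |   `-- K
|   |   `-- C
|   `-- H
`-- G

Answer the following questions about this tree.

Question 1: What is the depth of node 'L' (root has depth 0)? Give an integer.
Path from root to L: D -> L
Depth = number of edges = 1

Answer: 1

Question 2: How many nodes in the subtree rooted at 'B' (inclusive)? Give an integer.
Answer: 6

Derivation:
Subtree rooted at B contains: A, B, F, J, K, M
Count = 6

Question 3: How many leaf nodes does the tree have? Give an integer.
Leaves (nodes with no children): C, G, H, J, K, M

Answer: 6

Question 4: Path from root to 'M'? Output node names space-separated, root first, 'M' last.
Walk down from root: D -> L -> E -> B -> M

Answer: D L E B M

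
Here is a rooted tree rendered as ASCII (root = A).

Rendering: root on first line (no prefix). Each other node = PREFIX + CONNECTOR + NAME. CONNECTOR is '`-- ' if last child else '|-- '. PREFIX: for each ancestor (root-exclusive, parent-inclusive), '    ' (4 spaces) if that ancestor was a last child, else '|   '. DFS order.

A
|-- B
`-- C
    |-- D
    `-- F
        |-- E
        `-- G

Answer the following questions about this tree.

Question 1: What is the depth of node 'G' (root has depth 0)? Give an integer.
Answer: 3

Derivation:
Path from root to G: A -> C -> F -> G
Depth = number of edges = 3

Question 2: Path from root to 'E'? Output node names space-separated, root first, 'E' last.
Walk down from root: A -> C -> F -> E

Answer: A C F E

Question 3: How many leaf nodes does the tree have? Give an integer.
Leaves (nodes with no children): B, D, E, G

Answer: 4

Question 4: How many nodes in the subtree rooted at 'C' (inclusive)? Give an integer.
Answer: 5

Derivation:
Subtree rooted at C contains: C, D, E, F, G
Count = 5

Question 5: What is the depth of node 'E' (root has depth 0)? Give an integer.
Path from root to E: A -> C -> F -> E
Depth = number of edges = 3

Answer: 3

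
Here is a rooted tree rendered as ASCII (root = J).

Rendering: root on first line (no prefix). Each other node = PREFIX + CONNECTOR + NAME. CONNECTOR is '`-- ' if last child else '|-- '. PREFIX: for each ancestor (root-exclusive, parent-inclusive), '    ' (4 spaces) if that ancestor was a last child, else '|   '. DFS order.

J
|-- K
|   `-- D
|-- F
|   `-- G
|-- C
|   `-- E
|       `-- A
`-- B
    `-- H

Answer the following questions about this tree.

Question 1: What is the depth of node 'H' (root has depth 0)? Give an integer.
Answer: 2

Derivation:
Path from root to H: J -> B -> H
Depth = number of edges = 2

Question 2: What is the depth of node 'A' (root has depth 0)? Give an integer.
Answer: 3

Derivation:
Path from root to A: J -> C -> E -> A
Depth = number of edges = 3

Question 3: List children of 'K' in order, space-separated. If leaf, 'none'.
Answer: D

Derivation:
Node K's children (from adjacency): D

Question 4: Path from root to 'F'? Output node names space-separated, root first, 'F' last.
Answer: J F

Derivation:
Walk down from root: J -> F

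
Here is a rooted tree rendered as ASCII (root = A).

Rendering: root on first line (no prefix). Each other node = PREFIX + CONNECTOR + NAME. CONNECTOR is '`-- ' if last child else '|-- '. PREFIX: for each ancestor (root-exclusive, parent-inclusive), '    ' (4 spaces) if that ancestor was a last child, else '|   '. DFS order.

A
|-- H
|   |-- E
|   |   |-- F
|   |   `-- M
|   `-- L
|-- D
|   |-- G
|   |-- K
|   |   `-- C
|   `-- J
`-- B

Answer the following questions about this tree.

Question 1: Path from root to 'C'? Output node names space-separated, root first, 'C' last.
Walk down from root: A -> D -> K -> C

Answer: A D K C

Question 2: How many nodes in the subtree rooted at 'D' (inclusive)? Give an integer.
Subtree rooted at D contains: C, D, G, J, K
Count = 5

Answer: 5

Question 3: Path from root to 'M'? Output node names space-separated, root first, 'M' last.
Walk down from root: A -> H -> E -> M

Answer: A H E M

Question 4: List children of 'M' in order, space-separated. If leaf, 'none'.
Answer: none

Derivation:
Node M's children (from adjacency): (leaf)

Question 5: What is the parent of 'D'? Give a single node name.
Scan adjacency: D appears as child of A

Answer: A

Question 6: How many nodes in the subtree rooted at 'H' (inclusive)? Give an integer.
Subtree rooted at H contains: E, F, H, L, M
Count = 5

Answer: 5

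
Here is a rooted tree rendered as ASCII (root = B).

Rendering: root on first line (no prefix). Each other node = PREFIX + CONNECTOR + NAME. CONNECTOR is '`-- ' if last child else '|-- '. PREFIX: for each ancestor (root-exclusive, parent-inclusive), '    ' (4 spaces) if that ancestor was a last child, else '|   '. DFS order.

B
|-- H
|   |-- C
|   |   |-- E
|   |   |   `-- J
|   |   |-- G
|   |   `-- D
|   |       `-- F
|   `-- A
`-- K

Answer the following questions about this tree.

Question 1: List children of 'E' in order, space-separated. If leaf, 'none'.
Node E's children (from adjacency): J

Answer: J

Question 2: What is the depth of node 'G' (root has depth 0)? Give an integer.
Path from root to G: B -> H -> C -> G
Depth = number of edges = 3

Answer: 3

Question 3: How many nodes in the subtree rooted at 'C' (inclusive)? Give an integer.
Answer: 6

Derivation:
Subtree rooted at C contains: C, D, E, F, G, J
Count = 6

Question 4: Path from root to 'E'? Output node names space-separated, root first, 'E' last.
Walk down from root: B -> H -> C -> E

Answer: B H C E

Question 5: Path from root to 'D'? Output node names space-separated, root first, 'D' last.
Walk down from root: B -> H -> C -> D

Answer: B H C D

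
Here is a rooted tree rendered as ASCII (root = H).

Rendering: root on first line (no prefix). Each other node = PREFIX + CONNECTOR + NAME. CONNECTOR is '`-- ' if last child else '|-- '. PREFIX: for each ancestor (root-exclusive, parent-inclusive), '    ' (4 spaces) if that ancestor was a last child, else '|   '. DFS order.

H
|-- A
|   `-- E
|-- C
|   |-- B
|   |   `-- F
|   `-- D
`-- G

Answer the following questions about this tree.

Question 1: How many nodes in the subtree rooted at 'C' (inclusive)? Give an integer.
Answer: 4

Derivation:
Subtree rooted at C contains: B, C, D, F
Count = 4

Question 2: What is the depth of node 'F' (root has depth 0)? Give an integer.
Answer: 3

Derivation:
Path from root to F: H -> C -> B -> F
Depth = number of edges = 3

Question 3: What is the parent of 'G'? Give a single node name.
Scan adjacency: G appears as child of H

Answer: H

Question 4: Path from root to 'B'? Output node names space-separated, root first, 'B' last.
Answer: H C B

Derivation:
Walk down from root: H -> C -> B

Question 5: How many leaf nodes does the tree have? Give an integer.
Leaves (nodes with no children): D, E, F, G

Answer: 4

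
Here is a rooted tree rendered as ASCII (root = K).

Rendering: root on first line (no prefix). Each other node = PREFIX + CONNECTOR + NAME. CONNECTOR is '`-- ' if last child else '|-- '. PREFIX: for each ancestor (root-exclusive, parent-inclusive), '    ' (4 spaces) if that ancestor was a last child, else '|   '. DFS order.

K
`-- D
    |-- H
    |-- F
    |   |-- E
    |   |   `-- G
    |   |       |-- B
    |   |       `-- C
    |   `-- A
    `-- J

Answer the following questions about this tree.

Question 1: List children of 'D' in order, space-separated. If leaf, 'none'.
Answer: H F J

Derivation:
Node D's children (from adjacency): H, F, J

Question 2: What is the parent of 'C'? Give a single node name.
Answer: G

Derivation:
Scan adjacency: C appears as child of G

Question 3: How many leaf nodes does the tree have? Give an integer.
Answer: 5

Derivation:
Leaves (nodes with no children): A, B, C, H, J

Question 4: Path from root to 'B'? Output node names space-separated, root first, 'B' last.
Answer: K D F E G B

Derivation:
Walk down from root: K -> D -> F -> E -> G -> B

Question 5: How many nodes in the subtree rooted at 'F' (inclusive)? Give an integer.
Subtree rooted at F contains: A, B, C, E, F, G
Count = 6

Answer: 6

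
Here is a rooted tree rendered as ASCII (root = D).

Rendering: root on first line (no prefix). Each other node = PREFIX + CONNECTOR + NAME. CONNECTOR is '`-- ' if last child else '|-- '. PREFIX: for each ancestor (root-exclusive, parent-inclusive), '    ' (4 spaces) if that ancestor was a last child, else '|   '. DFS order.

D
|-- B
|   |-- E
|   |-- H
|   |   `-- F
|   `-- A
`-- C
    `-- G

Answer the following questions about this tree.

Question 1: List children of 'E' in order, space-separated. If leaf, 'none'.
Answer: none

Derivation:
Node E's children (from adjacency): (leaf)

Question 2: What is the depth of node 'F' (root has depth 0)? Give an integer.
Answer: 3

Derivation:
Path from root to F: D -> B -> H -> F
Depth = number of edges = 3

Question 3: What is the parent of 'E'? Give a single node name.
Answer: B

Derivation:
Scan adjacency: E appears as child of B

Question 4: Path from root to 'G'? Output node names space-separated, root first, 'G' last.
Walk down from root: D -> C -> G

Answer: D C G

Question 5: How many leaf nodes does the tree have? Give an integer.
Answer: 4

Derivation:
Leaves (nodes with no children): A, E, F, G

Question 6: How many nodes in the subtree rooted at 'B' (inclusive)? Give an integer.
Answer: 5

Derivation:
Subtree rooted at B contains: A, B, E, F, H
Count = 5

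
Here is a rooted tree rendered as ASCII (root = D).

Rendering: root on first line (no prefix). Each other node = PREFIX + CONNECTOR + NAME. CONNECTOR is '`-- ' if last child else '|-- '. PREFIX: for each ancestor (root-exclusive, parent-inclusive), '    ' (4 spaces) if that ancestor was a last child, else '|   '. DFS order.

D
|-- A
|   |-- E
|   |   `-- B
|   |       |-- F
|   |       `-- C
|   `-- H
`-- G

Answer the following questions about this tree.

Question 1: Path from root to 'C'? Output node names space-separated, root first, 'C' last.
Answer: D A E B C

Derivation:
Walk down from root: D -> A -> E -> B -> C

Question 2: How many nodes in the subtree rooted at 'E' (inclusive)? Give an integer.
Answer: 4

Derivation:
Subtree rooted at E contains: B, C, E, F
Count = 4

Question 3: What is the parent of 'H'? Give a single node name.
Scan adjacency: H appears as child of A

Answer: A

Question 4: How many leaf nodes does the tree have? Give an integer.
Answer: 4

Derivation:
Leaves (nodes with no children): C, F, G, H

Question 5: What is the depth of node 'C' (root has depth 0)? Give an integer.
Path from root to C: D -> A -> E -> B -> C
Depth = number of edges = 4

Answer: 4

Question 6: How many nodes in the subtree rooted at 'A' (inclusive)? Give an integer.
Subtree rooted at A contains: A, B, C, E, F, H
Count = 6

Answer: 6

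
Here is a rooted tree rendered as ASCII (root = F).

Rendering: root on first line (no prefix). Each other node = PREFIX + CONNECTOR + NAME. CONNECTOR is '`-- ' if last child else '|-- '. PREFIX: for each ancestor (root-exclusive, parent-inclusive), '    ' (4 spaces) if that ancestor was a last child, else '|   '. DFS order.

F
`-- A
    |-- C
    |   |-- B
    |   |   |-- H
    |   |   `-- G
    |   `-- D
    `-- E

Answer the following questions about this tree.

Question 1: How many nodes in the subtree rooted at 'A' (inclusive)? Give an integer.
Answer: 7

Derivation:
Subtree rooted at A contains: A, B, C, D, E, G, H
Count = 7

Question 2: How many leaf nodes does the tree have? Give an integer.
Answer: 4

Derivation:
Leaves (nodes with no children): D, E, G, H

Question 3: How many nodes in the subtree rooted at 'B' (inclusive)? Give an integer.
Answer: 3

Derivation:
Subtree rooted at B contains: B, G, H
Count = 3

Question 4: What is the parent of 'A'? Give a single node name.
Answer: F

Derivation:
Scan adjacency: A appears as child of F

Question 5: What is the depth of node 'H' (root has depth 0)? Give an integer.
Answer: 4

Derivation:
Path from root to H: F -> A -> C -> B -> H
Depth = number of edges = 4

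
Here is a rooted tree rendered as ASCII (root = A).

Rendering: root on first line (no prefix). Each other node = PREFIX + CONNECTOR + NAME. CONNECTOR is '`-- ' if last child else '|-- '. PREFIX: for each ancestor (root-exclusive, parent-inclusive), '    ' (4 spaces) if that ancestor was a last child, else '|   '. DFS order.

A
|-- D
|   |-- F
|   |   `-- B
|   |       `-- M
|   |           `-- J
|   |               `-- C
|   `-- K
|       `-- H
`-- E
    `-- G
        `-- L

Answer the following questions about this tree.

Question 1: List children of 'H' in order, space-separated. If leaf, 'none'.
Answer: none

Derivation:
Node H's children (from adjacency): (leaf)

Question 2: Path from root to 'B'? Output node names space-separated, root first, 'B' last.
Walk down from root: A -> D -> F -> B

Answer: A D F B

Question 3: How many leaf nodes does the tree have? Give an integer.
Leaves (nodes with no children): C, H, L

Answer: 3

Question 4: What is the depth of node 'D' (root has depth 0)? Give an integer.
Path from root to D: A -> D
Depth = number of edges = 1

Answer: 1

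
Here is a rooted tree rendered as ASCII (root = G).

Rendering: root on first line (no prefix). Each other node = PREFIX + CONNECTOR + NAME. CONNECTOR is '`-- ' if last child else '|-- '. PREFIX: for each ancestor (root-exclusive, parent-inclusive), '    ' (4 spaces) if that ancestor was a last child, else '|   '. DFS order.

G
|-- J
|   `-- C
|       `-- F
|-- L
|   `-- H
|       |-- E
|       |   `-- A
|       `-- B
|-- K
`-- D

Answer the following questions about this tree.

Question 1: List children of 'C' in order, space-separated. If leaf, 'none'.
Node C's children (from adjacency): F

Answer: F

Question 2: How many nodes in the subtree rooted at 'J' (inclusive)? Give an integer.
Subtree rooted at J contains: C, F, J
Count = 3

Answer: 3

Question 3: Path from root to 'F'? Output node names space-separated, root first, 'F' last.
Walk down from root: G -> J -> C -> F

Answer: G J C F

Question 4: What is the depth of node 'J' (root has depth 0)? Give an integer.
Path from root to J: G -> J
Depth = number of edges = 1

Answer: 1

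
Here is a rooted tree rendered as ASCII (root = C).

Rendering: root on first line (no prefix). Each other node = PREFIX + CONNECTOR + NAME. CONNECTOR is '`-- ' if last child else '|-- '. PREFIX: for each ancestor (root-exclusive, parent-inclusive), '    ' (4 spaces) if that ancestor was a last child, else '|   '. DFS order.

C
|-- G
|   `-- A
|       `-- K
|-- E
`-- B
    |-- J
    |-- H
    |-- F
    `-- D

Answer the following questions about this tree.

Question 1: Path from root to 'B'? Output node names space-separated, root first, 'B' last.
Walk down from root: C -> B

Answer: C B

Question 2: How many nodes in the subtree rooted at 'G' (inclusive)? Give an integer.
Answer: 3

Derivation:
Subtree rooted at G contains: A, G, K
Count = 3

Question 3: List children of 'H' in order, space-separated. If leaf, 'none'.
Node H's children (from adjacency): (leaf)

Answer: none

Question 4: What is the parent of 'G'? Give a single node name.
Answer: C

Derivation:
Scan adjacency: G appears as child of C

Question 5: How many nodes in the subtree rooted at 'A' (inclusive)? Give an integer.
Subtree rooted at A contains: A, K
Count = 2

Answer: 2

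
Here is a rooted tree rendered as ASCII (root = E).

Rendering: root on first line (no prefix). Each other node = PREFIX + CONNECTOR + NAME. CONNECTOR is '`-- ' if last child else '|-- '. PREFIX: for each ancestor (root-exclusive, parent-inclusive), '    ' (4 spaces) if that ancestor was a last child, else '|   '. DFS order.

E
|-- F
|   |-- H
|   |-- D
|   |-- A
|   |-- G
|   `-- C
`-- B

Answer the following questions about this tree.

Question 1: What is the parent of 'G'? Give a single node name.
Scan adjacency: G appears as child of F

Answer: F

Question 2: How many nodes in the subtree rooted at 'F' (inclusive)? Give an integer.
Answer: 6

Derivation:
Subtree rooted at F contains: A, C, D, F, G, H
Count = 6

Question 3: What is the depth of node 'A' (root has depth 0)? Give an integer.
Answer: 2

Derivation:
Path from root to A: E -> F -> A
Depth = number of edges = 2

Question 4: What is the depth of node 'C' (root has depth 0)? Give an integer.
Answer: 2

Derivation:
Path from root to C: E -> F -> C
Depth = number of edges = 2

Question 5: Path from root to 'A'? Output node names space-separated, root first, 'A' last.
Answer: E F A

Derivation:
Walk down from root: E -> F -> A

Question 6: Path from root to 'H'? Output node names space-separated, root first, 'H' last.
Walk down from root: E -> F -> H

Answer: E F H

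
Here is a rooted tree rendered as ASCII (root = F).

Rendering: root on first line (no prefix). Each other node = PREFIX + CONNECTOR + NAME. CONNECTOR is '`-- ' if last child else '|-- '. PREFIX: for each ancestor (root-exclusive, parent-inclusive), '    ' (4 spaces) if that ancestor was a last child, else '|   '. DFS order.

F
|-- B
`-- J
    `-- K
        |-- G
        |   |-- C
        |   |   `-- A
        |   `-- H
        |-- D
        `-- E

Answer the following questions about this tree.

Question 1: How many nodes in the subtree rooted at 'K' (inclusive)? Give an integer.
Subtree rooted at K contains: A, C, D, E, G, H, K
Count = 7

Answer: 7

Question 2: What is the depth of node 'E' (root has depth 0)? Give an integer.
Answer: 3

Derivation:
Path from root to E: F -> J -> K -> E
Depth = number of edges = 3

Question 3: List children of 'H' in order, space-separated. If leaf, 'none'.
Node H's children (from adjacency): (leaf)

Answer: none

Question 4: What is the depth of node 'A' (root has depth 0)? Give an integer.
Path from root to A: F -> J -> K -> G -> C -> A
Depth = number of edges = 5

Answer: 5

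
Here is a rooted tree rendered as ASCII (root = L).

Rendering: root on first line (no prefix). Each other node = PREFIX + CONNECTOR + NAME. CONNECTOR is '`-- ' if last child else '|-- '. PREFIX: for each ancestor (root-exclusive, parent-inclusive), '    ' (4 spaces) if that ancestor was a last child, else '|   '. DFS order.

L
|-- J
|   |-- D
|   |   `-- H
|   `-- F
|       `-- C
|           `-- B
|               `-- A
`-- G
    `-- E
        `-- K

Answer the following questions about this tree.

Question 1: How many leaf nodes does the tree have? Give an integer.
Leaves (nodes with no children): A, H, K

Answer: 3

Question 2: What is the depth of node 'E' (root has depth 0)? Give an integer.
Path from root to E: L -> G -> E
Depth = number of edges = 2

Answer: 2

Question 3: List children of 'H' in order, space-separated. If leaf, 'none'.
Node H's children (from adjacency): (leaf)

Answer: none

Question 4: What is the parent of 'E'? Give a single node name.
Answer: G

Derivation:
Scan adjacency: E appears as child of G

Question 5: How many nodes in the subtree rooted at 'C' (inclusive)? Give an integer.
Answer: 3

Derivation:
Subtree rooted at C contains: A, B, C
Count = 3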